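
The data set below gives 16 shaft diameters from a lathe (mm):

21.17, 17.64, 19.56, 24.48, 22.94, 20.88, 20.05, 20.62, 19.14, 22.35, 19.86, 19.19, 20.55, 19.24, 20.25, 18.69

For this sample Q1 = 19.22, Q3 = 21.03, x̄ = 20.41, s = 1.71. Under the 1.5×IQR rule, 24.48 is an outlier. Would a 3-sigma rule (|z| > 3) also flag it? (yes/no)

no

z = (24.48 − 20.41) / 1.71 = 2.38.
|z| = 2.38 ≤ 3.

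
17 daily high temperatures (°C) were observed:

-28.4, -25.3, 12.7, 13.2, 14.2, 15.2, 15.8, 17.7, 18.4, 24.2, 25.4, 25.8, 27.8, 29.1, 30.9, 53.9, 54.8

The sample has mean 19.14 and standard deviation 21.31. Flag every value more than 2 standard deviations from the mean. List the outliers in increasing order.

Cutoffs at x̄ ± 2s: 19.14 ± 2·21.31 = [-23.48, 61.76].
-28.4: z = -2.23, |z| > 2 → outlier.
-25.3: z = -2.09, |z| > 2 → outlier.
Every other value lies within [-23.48, 61.76].

-28.4, -25.3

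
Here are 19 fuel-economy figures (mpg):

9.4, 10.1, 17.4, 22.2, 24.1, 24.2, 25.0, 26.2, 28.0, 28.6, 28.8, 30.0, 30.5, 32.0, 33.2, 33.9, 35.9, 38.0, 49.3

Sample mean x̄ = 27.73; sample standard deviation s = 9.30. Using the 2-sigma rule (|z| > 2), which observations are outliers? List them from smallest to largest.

49.3

Cutoffs at x̄ ± 2s: 27.73 ± 2·9.30 = [9.13, 46.33].
49.3: z = 2.32, |z| > 2 → outlier.
Every other value lies within [9.13, 46.33].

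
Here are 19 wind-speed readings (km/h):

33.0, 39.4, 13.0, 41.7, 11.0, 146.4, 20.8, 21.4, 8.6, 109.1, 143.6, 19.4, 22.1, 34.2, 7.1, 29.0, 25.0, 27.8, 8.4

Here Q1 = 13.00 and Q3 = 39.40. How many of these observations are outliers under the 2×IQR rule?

IQR = 26.40; fences at 13.00 − 52.80 = -39.80 and 39.40 + 52.80 = 92.20.
Outside the cutoffs: 109.1, 143.6, 146.4.

3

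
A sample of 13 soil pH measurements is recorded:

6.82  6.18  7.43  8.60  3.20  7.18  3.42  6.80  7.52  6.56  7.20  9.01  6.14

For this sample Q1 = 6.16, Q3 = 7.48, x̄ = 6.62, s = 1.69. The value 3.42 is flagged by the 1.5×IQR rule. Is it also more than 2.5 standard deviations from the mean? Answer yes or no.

no

z = (3.42 − 6.62) / 1.69 = -1.89.
|z| = 1.89 ≤ 2.5.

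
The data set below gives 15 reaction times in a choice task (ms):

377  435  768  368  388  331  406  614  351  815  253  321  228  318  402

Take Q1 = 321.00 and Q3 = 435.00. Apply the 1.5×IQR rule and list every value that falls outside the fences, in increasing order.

614, 768, 815

IQR = Q3 − Q1 = 435.00 − 321.00 = 114.00.
Lower fence = Q1 − 1.5·IQR = 321.00 − 171.00 = 150.00.
Upper fence = Q3 + 1.5·IQR = 435.00 + 171.00 = 606.00.
614 > 606.00 → outlier.
768 > 606.00 → outlier.
815 > 606.00 → outlier.
All remaining values lie within [150.00, 606.00].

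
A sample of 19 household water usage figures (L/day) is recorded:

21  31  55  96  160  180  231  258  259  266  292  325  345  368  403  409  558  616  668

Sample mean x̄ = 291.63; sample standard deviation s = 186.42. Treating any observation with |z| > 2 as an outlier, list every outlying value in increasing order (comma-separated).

Cutoffs at x̄ ± 2s: 291.63 ± 2·186.42 = [-81.21, 664.47].
668: z = 2.02, |z| > 2 → outlier.
Every other value lies within [-81.21, 664.47].

668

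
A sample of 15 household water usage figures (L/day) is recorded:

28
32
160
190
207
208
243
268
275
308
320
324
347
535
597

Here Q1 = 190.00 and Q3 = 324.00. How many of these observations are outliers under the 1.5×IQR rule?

2

IQR = 134.00; fences at 190.00 − 201.00 = -11.00 and 324.00 + 201.00 = 525.00.
Outside the cutoffs: 535, 597.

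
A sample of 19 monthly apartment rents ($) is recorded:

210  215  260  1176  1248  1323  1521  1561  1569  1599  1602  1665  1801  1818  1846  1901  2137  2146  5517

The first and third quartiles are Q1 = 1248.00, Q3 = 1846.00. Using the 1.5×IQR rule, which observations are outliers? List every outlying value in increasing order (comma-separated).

210, 215, 260, 5517

IQR = Q3 − Q1 = 1846.00 − 1248.00 = 598.00.
Lower fence = Q1 − 1.5·IQR = 1248.00 − 897.00 = 351.00.
Upper fence = Q3 + 1.5·IQR = 1846.00 + 897.00 = 2743.00.
210 < 351.00 → outlier.
215 < 351.00 → outlier.
260 < 351.00 → outlier.
5517 > 2743.00 → outlier.
All remaining values lie within [351.00, 2743.00].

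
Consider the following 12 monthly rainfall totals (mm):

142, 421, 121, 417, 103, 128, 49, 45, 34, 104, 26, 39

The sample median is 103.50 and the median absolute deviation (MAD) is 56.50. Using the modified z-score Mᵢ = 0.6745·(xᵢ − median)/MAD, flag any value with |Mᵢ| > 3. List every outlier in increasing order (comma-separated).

417, 421

|Mᵢ| > 3 ⇔ |xᵢ − 103.50| > 3·56.50/0.6745 = 251.30.
So outliers lie outside [-147.80, 354.80].
417: M = 3.74 → outlier.
421: M = 3.79 → outlier.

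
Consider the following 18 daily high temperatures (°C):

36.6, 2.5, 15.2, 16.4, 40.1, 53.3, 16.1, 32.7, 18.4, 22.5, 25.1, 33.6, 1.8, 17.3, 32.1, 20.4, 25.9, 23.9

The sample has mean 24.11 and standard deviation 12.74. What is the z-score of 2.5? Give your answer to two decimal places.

-1.70

z = (2.5 − 24.11) / 12.74 = -1.70.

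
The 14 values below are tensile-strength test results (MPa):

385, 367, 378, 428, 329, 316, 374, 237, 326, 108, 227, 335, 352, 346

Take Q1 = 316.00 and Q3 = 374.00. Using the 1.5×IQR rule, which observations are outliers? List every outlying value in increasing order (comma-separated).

IQR = Q3 − Q1 = 374.00 − 316.00 = 58.00.
Lower fence = Q1 − 1.5·IQR = 316.00 − 87.00 = 229.00.
Upper fence = Q3 + 1.5·IQR = 374.00 + 87.00 = 461.00.
108 < 229.00 → outlier.
227 < 229.00 → outlier.
All remaining values lie within [229.00, 461.00].

108, 227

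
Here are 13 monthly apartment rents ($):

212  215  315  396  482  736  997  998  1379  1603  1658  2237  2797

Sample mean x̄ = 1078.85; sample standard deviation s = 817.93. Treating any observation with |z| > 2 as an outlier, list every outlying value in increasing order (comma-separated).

Cutoffs at x̄ ± 2s: 1078.85 ± 2·817.93 = [-557.01, 2714.71].
2797: z = 2.10, |z| > 2 → outlier.
Every other value lies within [-557.01, 2714.71].

2797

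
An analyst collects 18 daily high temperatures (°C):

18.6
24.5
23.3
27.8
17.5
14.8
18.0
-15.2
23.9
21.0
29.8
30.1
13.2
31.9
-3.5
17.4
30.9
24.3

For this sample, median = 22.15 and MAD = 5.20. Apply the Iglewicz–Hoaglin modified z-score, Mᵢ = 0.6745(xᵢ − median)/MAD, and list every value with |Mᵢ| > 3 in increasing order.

|Mᵢ| > 3 ⇔ |xᵢ − 22.15| > 3·5.20/0.6745 = 23.13.
So outliers lie outside [-0.98, 45.28].
-15.2: M = -4.84 → outlier.
-3.5: M = -3.33 → outlier.

-15.2, -3.5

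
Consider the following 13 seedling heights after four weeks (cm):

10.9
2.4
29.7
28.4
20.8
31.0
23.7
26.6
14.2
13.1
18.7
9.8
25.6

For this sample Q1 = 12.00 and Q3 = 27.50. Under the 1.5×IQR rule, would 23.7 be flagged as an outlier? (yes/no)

no

IQR = Q3 − Q1 = 27.50 − 12.00 = 15.50.
Lower fence = Q1 − 1.5·IQR = 12.00 − 23.25 = -11.25.
Upper fence = Q3 + 1.5·IQR = 27.50 + 23.25 = 50.75.
23.7 lies within [-11.25, 50.75].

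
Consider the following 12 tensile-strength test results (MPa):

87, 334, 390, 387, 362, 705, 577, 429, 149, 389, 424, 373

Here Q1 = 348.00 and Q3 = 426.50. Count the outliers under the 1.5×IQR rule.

IQR = 78.50; fences at 348.00 − 117.75 = 230.25 and 426.50 + 117.75 = 544.25.
Outside the cutoffs: 87, 149, 577, 705.

4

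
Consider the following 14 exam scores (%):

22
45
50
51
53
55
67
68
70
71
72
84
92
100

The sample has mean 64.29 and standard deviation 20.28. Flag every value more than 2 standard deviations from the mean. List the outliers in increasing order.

22

Cutoffs at x̄ ± 2s: 64.29 ± 2·20.28 = [23.73, 104.85].
22: z = -2.09, |z| > 2 → outlier.
Every other value lies within [23.73, 104.85].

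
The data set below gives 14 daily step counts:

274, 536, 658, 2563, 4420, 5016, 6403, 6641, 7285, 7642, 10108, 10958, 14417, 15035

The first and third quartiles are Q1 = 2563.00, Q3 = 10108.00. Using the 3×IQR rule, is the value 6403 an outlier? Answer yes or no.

IQR = Q3 − Q1 = 10108.00 − 2563.00 = 7545.00.
Lower fence = Q1 − 3·IQR = 2563.00 − 22635.00 = -20072.00.
Upper fence = Q3 + 3·IQR = 10108.00 + 22635.00 = 32743.00.
6403 lies within [-20072.00, 32743.00].

no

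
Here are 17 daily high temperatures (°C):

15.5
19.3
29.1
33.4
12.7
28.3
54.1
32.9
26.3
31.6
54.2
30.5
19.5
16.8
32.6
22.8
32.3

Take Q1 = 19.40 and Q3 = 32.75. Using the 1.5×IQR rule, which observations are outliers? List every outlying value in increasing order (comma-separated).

54.1, 54.2

IQR = Q3 − Q1 = 32.75 − 19.40 = 13.35.
Lower fence = Q1 − 1.5·IQR = 19.40 − 20.025 = -0.625.
Upper fence = Q3 + 1.5·IQR = 32.75 + 20.025 = 52.775.
54.1 > 52.775 → outlier.
54.2 > 52.775 → outlier.
All remaining values lie within [-0.625, 52.775].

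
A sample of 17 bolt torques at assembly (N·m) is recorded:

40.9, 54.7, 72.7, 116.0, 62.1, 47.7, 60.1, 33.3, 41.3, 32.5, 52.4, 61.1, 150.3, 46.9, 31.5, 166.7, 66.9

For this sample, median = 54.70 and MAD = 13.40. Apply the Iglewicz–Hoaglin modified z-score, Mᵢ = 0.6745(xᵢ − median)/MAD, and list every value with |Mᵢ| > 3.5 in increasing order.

150.3, 166.7

|Mᵢ| > 3.5 ⇔ |xᵢ − 54.70| > 3.5·13.40/0.6745 = 69.53.
So outliers lie outside [-14.83, 124.23].
150.3: M = 4.81 → outlier.
166.7: M = 5.64 → outlier.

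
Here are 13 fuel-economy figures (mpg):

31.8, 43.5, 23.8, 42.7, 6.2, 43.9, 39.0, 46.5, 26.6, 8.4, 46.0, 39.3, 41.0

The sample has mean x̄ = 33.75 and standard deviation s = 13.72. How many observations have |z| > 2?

Cutoffs: x̄ ± 2s = [6.31, 61.19].
Outside the cutoffs: 6.2.

1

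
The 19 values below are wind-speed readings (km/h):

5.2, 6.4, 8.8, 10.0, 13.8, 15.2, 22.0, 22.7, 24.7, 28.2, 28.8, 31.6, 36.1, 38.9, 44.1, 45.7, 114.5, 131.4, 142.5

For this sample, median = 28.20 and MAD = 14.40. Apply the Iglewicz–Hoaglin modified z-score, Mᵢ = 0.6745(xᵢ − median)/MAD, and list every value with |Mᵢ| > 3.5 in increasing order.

114.5, 131.4, 142.5

|Mᵢ| > 3.5 ⇔ |xᵢ − 28.20| > 3.5·14.40/0.6745 = 74.72.
So outliers lie outside [-46.52, 102.92].
114.5: M = 4.04 → outlier.
131.4: M = 4.83 → outlier.
142.5: M = 5.35 → outlier.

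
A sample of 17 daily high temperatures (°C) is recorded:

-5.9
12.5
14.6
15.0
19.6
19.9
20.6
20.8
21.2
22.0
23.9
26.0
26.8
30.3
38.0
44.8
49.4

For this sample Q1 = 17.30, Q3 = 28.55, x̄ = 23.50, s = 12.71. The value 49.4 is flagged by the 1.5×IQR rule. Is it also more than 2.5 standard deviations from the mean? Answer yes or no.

z = (49.4 − 23.50) / 12.71 = 2.04.
|z| = 2.04 ≤ 2.5.

no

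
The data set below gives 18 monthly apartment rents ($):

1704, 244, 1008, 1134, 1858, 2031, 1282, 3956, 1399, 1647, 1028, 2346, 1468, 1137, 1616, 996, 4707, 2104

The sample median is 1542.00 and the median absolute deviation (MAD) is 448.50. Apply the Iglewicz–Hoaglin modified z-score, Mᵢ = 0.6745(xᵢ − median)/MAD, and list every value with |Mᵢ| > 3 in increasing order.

|Mᵢ| > 3 ⇔ |xᵢ − 1542.00| > 3·448.50/0.6745 = 1994.81.
So outliers lie outside [-452.81, 3536.81].
3956: M = 3.63 → outlier.
4707: M = 4.76 → outlier.

3956, 4707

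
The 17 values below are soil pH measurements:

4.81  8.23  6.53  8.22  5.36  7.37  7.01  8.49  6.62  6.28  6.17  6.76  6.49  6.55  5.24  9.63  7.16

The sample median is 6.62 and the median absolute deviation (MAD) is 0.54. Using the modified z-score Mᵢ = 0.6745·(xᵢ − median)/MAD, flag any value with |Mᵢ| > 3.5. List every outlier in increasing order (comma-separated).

9.63

|Mᵢ| > 3.5 ⇔ |xᵢ − 6.62| > 3.5·0.54/0.6745 = 2.80.
So outliers lie outside [3.82, 9.42].
9.63: M = 3.76 → outlier.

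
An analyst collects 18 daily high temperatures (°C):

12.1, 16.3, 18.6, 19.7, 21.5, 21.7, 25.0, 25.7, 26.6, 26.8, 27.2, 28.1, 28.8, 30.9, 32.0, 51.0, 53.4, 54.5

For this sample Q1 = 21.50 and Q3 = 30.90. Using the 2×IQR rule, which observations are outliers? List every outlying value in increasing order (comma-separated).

IQR = Q3 − Q1 = 30.90 − 21.50 = 9.40.
Lower fence = Q1 − 2·IQR = 21.50 − 18.80 = 2.70.
Upper fence = Q3 + 2·IQR = 30.90 + 18.80 = 49.70.
51.0 > 49.70 → outlier.
53.4 > 49.70 → outlier.
54.5 > 49.70 → outlier.
All remaining values lie within [2.70, 49.70].

51.0, 53.4, 54.5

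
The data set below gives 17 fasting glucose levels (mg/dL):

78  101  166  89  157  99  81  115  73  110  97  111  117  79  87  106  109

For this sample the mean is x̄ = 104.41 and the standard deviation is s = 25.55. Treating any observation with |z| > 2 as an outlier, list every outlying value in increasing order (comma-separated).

157, 166

Cutoffs at x̄ ± 2s: 104.41 ± 2·25.55 = [53.31, 155.51].
157: z = 2.06, |z| > 2 → outlier.
166: z = 2.41, |z| > 2 → outlier.
Every other value lies within [53.31, 155.51].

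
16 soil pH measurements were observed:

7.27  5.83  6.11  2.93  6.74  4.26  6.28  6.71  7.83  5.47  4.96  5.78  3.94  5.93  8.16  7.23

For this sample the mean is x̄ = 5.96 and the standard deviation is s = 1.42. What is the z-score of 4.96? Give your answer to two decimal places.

-0.70

z = (4.96 − 5.96) / 1.42 = -0.70.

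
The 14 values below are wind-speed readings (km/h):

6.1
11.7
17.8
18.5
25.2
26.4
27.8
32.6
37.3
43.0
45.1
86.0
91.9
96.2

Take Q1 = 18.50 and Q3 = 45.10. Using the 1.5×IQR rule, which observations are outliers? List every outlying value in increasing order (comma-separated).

86.0, 91.9, 96.2

IQR = Q3 − Q1 = 45.10 − 18.50 = 26.60.
Lower fence = Q1 − 1.5·IQR = 18.50 − 39.90 = -21.40.
Upper fence = Q3 + 1.5·IQR = 45.10 + 39.90 = 85.00.
86.0 > 85.00 → outlier.
91.9 > 85.00 → outlier.
96.2 > 85.00 → outlier.
All remaining values lie within [-21.40, 85.00].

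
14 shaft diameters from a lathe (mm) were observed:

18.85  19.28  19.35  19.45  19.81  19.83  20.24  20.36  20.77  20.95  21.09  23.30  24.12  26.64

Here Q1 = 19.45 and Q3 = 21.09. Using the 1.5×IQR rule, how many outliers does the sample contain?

2

IQR = 1.64; fences at 19.45 − 2.46 = 16.99 and 21.09 + 2.46 = 23.55.
Outside the cutoffs: 24.12, 26.64.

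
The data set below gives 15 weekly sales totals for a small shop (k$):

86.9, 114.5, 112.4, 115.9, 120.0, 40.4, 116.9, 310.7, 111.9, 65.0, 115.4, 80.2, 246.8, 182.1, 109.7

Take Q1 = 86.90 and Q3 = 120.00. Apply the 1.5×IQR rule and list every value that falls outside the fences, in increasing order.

IQR = Q3 − Q1 = 120.00 − 86.90 = 33.10.
Lower fence = Q1 − 1.5·IQR = 86.90 − 49.65 = 37.25.
Upper fence = Q3 + 1.5·IQR = 120.00 + 49.65 = 169.65.
182.1 > 169.65 → outlier.
246.8 > 169.65 → outlier.
310.7 > 169.65 → outlier.
All remaining values lie within [37.25, 169.65].

182.1, 246.8, 310.7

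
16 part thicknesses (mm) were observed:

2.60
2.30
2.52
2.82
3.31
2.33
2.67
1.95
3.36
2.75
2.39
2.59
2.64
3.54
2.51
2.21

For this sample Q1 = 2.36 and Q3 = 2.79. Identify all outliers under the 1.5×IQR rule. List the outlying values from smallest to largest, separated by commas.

3.54

IQR = Q3 − Q1 = 2.79 − 2.36 = 0.43.
Lower fence = Q1 − 1.5·IQR = 2.36 − 0.645 = 1.715.
Upper fence = Q3 + 1.5·IQR = 2.79 + 0.645 = 3.435.
3.54 > 3.435 → outlier.
All remaining values lie within [1.715, 3.435].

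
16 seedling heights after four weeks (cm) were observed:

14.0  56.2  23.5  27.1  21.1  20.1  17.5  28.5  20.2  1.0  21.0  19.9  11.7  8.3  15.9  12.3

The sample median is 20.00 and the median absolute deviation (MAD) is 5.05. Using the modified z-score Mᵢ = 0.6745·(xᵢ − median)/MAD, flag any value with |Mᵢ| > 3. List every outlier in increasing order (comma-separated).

56.2

|Mᵢ| > 3 ⇔ |xᵢ − 20.00| > 3·5.05/0.6745 = 22.46.
So outliers lie outside [-2.46, 42.46].
56.2: M = 4.84 → outlier.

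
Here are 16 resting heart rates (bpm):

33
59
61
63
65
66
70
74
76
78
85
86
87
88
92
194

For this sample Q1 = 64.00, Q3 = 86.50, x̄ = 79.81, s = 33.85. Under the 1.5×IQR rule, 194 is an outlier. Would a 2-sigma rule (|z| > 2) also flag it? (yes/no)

yes

z = (194 − 79.81) / 33.85 = 3.37.
|z| = 3.37 > 2.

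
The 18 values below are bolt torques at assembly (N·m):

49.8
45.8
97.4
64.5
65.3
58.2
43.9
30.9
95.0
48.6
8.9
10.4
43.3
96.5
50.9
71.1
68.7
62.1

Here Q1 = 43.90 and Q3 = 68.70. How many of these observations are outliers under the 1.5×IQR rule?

IQR = 24.80; fences at 43.90 − 37.20 = 6.70 and 68.70 + 37.20 = 105.90.
Every value lies within the cutoffs.

0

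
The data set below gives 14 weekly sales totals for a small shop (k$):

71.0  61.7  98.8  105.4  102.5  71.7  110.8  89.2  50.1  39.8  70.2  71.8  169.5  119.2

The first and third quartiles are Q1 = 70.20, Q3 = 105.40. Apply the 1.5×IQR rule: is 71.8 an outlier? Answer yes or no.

no

IQR = Q3 − Q1 = 105.40 − 70.20 = 35.20.
Lower fence = Q1 − 1.5·IQR = 70.20 − 52.80 = 17.40.
Upper fence = Q3 + 1.5·IQR = 105.40 + 52.80 = 158.20.
71.8 lies within [17.40, 158.20].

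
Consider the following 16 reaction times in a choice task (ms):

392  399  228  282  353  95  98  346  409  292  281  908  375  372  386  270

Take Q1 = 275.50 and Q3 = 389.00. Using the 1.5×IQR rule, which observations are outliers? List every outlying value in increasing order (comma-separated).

IQR = Q3 − Q1 = 389.00 − 275.50 = 113.50.
Lower fence = Q1 − 1.5·IQR = 275.50 − 170.25 = 105.25.
Upper fence = Q3 + 1.5·IQR = 389.00 + 170.25 = 559.25.
95 < 105.25 → outlier.
98 < 105.25 → outlier.
908 > 559.25 → outlier.
All remaining values lie within [105.25, 559.25].

95, 98, 908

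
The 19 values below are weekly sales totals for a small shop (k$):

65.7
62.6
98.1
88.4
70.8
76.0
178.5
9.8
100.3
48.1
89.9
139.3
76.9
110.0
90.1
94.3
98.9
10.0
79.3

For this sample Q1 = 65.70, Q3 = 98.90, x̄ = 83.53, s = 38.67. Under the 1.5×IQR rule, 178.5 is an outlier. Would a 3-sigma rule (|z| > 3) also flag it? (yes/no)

no

z = (178.5 − 83.53) / 38.67 = 2.46.
|z| = 2.46 ≤ 3.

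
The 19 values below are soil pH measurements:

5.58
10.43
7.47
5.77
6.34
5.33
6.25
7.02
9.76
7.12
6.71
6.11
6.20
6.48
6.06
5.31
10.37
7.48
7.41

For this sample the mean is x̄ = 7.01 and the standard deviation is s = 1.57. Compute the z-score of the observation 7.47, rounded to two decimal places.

0.29

z = (7.47 − 7.01) / 1.57 = 0.29.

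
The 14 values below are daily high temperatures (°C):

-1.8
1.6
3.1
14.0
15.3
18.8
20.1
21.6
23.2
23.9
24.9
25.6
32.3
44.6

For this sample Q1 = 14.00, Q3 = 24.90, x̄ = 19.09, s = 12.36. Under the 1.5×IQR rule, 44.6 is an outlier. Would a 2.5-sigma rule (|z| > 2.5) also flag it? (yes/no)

no

z = (44.6 − 19.09) / 12.36 = 2.06.
|z| = 2.06 ≤ 2.5.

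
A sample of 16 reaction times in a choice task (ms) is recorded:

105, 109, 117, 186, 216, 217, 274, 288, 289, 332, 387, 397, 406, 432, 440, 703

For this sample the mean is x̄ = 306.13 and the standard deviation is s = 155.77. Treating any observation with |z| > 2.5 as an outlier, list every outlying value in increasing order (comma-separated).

Cutoffs at x̄ ± 2.5s: 306.13 ± 2.5·155.77 = [-83.295, 695.555].
703: z = 2.55, |z| > 2.5 → outlier.
Every other value lies within [-83.295, 695.555].

703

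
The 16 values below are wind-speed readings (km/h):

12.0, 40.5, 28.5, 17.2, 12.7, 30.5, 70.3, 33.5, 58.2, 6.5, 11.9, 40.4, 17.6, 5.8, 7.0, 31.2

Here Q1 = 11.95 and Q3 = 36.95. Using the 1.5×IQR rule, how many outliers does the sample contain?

0

IQR = 25.00; fences at 11.95 − 37.50 = -25.55 and 36.95 + 37.50 = 74.45.
Every value lies within the cutoffs.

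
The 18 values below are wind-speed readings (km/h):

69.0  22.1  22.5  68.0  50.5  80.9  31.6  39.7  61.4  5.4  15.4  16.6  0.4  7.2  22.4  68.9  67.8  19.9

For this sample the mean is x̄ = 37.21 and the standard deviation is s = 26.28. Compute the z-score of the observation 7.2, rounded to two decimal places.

-1.14

z = (7.2 − 37.21) / 26.28 = -1.14.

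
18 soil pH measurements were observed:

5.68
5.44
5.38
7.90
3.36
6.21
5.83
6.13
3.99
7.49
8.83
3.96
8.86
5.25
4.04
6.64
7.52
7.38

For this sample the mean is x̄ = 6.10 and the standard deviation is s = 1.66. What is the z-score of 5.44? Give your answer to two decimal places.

z = (5.44 − 6.10) / 1.66 = -0.40.

-0.40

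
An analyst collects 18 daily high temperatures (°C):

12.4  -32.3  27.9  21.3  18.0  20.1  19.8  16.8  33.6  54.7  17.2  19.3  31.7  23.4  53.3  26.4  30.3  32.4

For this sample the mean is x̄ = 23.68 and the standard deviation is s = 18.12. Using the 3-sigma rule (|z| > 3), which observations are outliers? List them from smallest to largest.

-32.3

Cutoffs at x̄ ± 3s: 23.68 ± 3·18.12 = [-30.68, 78.04].
-32.3: z = -3.09, |z| > 3 → outlier.
Every other value lies within [-30.68, 78.04].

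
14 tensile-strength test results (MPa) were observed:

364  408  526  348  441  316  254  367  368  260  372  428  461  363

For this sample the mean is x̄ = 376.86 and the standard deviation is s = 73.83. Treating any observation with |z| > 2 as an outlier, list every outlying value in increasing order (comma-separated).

526

Cutoffs at x̄ ± 2s: 376.86 ± 2·73.83 = [229.20, 524.52].
526: z = 2.02, |z| > 2 → outlier.
Every other value lies within [229.20, 524.52].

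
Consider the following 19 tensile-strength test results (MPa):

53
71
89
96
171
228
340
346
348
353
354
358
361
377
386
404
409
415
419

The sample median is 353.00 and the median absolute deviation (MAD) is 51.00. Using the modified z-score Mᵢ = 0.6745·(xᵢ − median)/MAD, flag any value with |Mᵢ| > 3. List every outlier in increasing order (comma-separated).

|Mᵢ| > 3 ⇔ |xᵢ − 353.00| > 3·51.00/0.6745 = 226.83.
So outliers lie outside [126.17, 579.83].
53: M = -3.97 → outlier.
71: M = -3.73 → outlier.
89: M = -3.49 → outlier.
96: M = -3.40 → outlier.

53, 71, 89, 96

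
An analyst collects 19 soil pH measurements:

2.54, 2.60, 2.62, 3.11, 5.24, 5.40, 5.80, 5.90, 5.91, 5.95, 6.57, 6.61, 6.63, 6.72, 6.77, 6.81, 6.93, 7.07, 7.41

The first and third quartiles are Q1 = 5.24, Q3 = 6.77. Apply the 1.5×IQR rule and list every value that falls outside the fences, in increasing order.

2.54, 2.60, 2.62

IQR = Q3 − Q1 = 6.77 − 5.24 = 1.53.
Lower fence = Q1 − 1.5·IQR = 5.24 − 2.295 = 2.945.
Upper fence = Q3 + 1.5·IQR = 6.77 + 2.295 = 9.065.
2.54 < 2.945 → outlier.
2.60 < 2.945 → outlier.
2.62 < 2.945 → outlier.
All remaining values lie within [2.945, 9.065].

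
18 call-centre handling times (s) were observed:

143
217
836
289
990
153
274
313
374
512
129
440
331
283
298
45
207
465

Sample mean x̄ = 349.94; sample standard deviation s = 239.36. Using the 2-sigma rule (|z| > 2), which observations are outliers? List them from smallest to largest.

Cutoffs at x̄ ± 2s: 349.94 ± 2·239.36 = [-128.78, 828.66].
836: z = 2.03, |z| > 2 → outlier.
990: z = 2.67, |z| > 2 → outlier.
Every other value lies within [-128.78, 828.66].

836, 990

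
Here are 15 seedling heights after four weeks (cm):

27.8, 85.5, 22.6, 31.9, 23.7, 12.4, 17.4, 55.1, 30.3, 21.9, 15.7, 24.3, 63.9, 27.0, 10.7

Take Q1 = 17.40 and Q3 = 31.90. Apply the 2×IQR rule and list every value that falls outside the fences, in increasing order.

IQR = Q3 − Q1 = 31.90 − 17.40 = 14.50.
Lower fence = Q1 − 2·IQR = 17.40 − 29.00 = -11.60.
Upper fence = Q3 + 2·IQR = 31.90 + 29.00 = 60.90.
63.9 > 60.90 → outlier.
85.5 > 60.90 → outlier.
All remaining values lie within [-11.60, 60.90].

63.9, 85.5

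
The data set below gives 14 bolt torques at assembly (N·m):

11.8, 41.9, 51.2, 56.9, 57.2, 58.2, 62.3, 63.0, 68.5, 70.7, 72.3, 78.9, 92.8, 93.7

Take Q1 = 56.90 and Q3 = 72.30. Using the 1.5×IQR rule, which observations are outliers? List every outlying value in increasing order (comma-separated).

IQR = Q3 − Q1 = 72.30 − 56.90 = 15.40.
Lower fence = Q1 − 1.5·IQR = 56.90 − 23.10 = 33.80.
Upper fence = Q3 + 1.5·IQR = 72.30 + 23.10 = 95.40.
11.8 < 33.80 → outlier.
All remaining values lie within [33.80, 95.40].

11.8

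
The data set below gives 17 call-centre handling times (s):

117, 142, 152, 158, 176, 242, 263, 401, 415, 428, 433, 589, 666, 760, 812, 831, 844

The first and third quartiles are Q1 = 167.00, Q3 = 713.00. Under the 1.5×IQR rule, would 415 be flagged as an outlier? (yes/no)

no

IQR = Q3 − Q1 = 713.00 − 167.00 = 546.00.
Lower fence = Q1 − 1.5·IQR = 167.00 − 819.00 = -652.00.
Upper fence = Q3 + 1.5·IQR = 713.00 + 819.00 = 1532.00.
415 lies within [-652.00, 1532.00].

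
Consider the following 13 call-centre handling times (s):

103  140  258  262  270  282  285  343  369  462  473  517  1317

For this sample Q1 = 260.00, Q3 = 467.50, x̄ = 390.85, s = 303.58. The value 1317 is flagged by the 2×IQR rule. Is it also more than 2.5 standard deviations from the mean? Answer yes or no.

yes

z = (1317 − 390.85) / 303.58 = 3.05.
|z| = 3.05 > 2.5.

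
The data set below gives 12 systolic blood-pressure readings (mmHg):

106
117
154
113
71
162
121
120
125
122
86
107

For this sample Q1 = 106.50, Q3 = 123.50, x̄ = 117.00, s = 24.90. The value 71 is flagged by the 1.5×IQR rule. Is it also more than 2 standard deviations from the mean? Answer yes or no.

no

z = (71 − 117.00) / 24.90 = -1.85.
|z| = 1.85 ≤ 2.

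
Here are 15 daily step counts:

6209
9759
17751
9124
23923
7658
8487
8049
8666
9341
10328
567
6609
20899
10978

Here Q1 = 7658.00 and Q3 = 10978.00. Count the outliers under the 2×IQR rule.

4

IQR = 3320.00; fences at 7658.00 − 6640.00 = 1018.00 and 10978.00 + 6640.00 = 17618.00.
Outside the cutoffs: 567, 17751, 20899, 23923.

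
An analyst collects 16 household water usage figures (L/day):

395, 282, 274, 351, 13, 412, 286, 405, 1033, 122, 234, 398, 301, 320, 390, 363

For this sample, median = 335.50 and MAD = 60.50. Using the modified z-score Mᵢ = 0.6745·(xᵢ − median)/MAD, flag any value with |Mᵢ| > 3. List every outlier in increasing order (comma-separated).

13, 1033

|Mᵢ| > 3 ⇔ |xᵢ − 335.50| > 3·60.50/0.6745 = 269.09.
So outliers lie outside [66.41, 604.59].
13: M = -3.60 → outlier.
1033: M = 7.78 → outlier.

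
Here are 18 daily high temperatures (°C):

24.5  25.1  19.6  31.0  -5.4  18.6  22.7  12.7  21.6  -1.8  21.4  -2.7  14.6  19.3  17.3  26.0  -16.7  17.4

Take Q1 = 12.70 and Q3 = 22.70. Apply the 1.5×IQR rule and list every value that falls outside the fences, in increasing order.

-16.7, -5.4, -2.7

IQR = Q3 − Q1 = 22.70 − 12.70 = 10.00.
Lower fence = Q1 − 1.5·IQR = 12.70 − 15.00 = -2.30.
Upper fence = Q3 + 1.5·IQR = 22.70 + 15.00 = 37.70.
-16.7 < -2.30 → outlier.
-5.4 < -2.30 → outlier.
-2.7 < -2.30 → outlier.
All remaining values lie within [-2.30, 37.70].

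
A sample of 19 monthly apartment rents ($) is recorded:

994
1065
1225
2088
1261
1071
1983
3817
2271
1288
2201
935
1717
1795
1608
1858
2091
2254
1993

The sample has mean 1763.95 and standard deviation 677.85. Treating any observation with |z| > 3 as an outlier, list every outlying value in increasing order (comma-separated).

Cutoffs at x̄ ± 3s: 1763.95 ± 3·677.85 = [-269.60, 3797.50].
3817: z = 3.03, |z| > 3 → outlier.
Every other value lies within [-269.60, 3797.50].

3817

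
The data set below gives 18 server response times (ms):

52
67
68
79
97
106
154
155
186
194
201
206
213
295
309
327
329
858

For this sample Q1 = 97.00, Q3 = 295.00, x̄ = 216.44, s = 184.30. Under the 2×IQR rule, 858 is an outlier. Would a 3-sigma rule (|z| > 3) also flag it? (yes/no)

z = (858 − 216.44) / 184.30 = 3.48.
|z| = 3.48 > 3.

yes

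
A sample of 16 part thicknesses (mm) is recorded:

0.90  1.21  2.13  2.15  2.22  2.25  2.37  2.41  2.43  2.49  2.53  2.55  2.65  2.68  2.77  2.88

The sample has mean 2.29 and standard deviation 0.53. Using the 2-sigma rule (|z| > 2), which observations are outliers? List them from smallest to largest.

Cutoffs at x̄ ± 2s: 2.29 ± 2·0.53 = [1.23, 3.35].
0.90: z = -2.62, |z| > 2 → outlier.
1.21: z = -2.04, |z| > 2 → outlier.
Every other value lies within [1.23, 3.35].

0.90, 1.21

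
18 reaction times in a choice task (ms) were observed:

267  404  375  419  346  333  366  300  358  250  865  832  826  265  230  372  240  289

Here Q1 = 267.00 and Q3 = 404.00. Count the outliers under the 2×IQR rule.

IQR = 137.00; fences at 267.00 − 274.00 = -7.00 and 404.00 + 274.00 = 678.00.
Outside the cutoffs: 826, 832, 865.

3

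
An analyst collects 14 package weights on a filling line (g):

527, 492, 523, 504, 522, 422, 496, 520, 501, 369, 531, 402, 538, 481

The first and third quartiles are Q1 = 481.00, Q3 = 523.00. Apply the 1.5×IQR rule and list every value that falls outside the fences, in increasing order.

369, 402

IQR = Q3 − Q1 = 523.00 − 481.00 = 42.00.
Lower fence = Q1 − 1.5·IQR = 481.00 − 63.00 = 418.00.
Upper fence = Q3 + 1.5·IQR = 523.00 + 63.00 = 586.00.
369 < 418.00 → outlier.
402 < 418.00 → outlier.
All remaining values lie within [418.00, 586.00].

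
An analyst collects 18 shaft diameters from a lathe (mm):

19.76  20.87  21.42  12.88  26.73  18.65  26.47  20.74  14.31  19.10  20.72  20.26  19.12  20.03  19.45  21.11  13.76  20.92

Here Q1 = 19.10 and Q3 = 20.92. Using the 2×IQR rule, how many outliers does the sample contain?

IQR = 1.82; fences at 19.10 − 3.64 = 15.46 and 20.92 + 3.64 = 24.56.
Outside the cutoffs: 12.88, 13.76, 14.31, 26.47, 26.73.

5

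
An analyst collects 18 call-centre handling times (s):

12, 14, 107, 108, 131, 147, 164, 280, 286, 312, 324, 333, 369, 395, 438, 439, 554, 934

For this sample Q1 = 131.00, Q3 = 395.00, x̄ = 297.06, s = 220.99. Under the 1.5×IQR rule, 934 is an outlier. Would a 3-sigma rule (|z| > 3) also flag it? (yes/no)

z = (934 − 297.06) / 220.99 = 2.88.
|z| = 2.88 ≤ 3.

no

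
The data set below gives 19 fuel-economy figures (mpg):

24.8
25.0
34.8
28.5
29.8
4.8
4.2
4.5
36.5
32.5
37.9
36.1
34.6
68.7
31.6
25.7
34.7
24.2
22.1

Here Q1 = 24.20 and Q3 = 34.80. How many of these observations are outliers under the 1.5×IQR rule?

IQR = 10.60; fences at 24.20 − 15.90 = 8.30 and 34.80 + 15.90 = 50.70.
Outside the cutoffs: 4.2, 4.5, 4.8, 68.7.

4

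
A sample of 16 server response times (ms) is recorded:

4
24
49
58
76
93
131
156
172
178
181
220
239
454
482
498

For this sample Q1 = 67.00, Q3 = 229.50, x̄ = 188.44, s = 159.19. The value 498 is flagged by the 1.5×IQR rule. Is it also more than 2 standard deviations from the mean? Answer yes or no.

z = (498 − 188.44) / 159.19 = 1.94.
|z| = 1.94 ≤ 2.

no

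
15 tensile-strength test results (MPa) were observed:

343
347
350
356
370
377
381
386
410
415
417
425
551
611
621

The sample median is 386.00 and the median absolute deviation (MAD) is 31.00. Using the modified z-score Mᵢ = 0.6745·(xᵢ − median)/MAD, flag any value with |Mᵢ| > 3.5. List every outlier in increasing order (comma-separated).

|Mᵢ| > 3.5 ⇔ |xᵢ − 386.00| > 3.5·31.00/0.6745 = 160.86.
So outliers lie outside [225.14, 546.86].
551: M = 3.59 → outlier.
611: M = 4.90 → outlier.
621: M = 5.11 → outlier.

551, 611, 621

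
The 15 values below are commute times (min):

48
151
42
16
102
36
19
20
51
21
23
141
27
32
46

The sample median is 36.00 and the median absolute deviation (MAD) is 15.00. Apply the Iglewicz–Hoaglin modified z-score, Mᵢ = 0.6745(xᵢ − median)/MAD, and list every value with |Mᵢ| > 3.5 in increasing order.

141, 151

|Mᵢ| > 3.5 ⇔ |xᵢ − 36.00| > 3.5·15.00/0.6745 = 77.84.
So outliers lie outside [-41.84, 113.84].
141: M = 4.72 → outlier.
151: M = 5.17 → outlier.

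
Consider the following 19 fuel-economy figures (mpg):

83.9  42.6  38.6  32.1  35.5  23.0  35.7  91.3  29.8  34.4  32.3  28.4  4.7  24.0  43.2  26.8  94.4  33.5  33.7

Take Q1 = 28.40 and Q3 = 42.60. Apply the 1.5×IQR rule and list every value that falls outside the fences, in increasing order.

4.7, 83.9, 91.3, 94.4

IQR = Q3 − Q1 = 42.60 − 28.40 = 14.20.
Lower fence = Q1 − 1.5·IQR = 28.40 − 21.30 = 7.10.
Upper fence = Q3 + 1.5·IQR = 42.60 + 21.30 = 63.90.
4.7 < 7.10 → outlier.
83.9 > 63.90 → outlier.
91.3 > 63.90 → outlier.
94.4 > 63.90 → outlier.
All remaining values lie within [7.10, 63.90].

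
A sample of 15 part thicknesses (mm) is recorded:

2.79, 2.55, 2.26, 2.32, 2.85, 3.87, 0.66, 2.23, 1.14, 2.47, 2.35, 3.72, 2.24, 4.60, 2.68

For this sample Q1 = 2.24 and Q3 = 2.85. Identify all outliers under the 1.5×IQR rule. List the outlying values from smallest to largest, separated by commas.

0.66, 1.14, 3.87, 4.60

IQR = Q3 − Q1 = 2.85 − 2.24 = 0.61.
Lower fence = Q1 − 1.5·IQR = 2.24 − 0.915 = 1.325.
Upper fence = Q3 + 1.5·IQR = 2.85 + 0.915 = 3.765.
0.66 < 1.325 → outlier.
1.14 < 1.325 → outlier.
3.87 > 3.765 → outlier.
4.60 > 3.765 → outlier.
All remaining values lie within [1.325, 3.765].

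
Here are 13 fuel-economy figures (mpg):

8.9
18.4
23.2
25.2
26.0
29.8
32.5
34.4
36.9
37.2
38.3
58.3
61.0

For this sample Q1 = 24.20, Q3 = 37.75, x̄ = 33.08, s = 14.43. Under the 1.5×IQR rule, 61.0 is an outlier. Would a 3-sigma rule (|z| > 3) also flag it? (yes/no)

z = (61.0 − 33.08) / 14.43 = 1.93.
|z| = 1.93 ≤ 3.

no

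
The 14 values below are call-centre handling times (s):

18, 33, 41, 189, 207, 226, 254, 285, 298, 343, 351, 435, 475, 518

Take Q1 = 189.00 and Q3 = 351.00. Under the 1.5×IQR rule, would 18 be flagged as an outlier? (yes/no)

IQR = Q3 − Q1 = 351.00 − 189.00 = 162.00.
Lower fence = Q1 − 1.5·IQR = 189.00 − 243.00 = -54.00.
Upper fence = Q3 + 1.5·IQR = 351.00 + 243.00 = 594.00.
18 lies within [-54.00, 594.00].

no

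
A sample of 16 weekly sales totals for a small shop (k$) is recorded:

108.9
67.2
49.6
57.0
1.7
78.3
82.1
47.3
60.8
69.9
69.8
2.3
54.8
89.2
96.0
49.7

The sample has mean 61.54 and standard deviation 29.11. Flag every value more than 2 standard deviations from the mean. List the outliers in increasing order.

Cutoffs at x̄ ± 2s: 61.54 ± 2·29.11 = [3.32, 119.76].
1.7: z = -2.06, |z| > 2 → outlier.
2.3: z = -2.04, |z| > 2 → outlier.
Every other value lies within [3.32, 119.76].

1.7, 2.3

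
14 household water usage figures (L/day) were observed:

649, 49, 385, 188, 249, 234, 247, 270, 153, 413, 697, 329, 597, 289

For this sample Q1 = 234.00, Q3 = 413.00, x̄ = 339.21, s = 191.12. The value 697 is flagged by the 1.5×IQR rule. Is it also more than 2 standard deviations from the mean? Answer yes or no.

z = (697 − 339.21) / 191.12 = 1.87.
|z| = 1.87 ≤ 2.

no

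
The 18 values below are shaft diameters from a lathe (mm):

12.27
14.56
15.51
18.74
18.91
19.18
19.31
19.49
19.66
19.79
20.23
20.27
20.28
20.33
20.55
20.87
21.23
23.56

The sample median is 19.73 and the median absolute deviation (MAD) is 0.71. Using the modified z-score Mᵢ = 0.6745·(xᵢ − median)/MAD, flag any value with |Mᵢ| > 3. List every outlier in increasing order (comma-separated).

|Mᵢ| > 3 ⇔ |xᵢ − 19.73| > 3·0.71/0.6745 = 3.16.
So outliers lie outside [16.57, 22.89].
12.27: M = -7.09 → outlier.
14.56: M = -4.91 → outlier.
15.51: M = -4.01 → outlier.
23.56: M = 3.64 → outlier.

12.27, 14.56, 15.51, 23.56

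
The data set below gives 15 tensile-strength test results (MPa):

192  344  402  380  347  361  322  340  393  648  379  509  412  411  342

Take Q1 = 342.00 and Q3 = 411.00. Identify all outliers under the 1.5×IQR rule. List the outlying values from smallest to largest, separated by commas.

192, 648

IQR = Q3 − Q1 = 411.00 − 342.00 = 69.00.
Lower fence = Q1 − 1.5·IQR = 342.00 − 103.50 = 238.50.
Upper fence = Q3 + 1.5·IQR = 411.00 + 103.50 = 514.50.
192 < 238.50 → outlier.
648 > 514.50 → outlier.
All remaining values lie within [238.50, 514.50].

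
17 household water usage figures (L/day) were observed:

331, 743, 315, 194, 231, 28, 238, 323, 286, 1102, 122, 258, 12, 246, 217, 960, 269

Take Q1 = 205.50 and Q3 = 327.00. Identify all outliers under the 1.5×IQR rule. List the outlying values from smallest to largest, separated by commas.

IQR = Q3 − Q1 = 327.00 − 205.50 = 121.50.
Lower fence = Q1 − 1.5·IQR = 205.50 − 182.25 = 23.25.
Upper fence = Q3 + 1.5·IQR = 327.00 + 182.25 = 509.25.
12 < 23.25 → outlier.
743 > 509.25 → outlier.
960 > 509.25 → outlier.
1102 > 509.25 → outlier.
All remaining values lie within [23.25, 509.25].

12, 743, 960, 1102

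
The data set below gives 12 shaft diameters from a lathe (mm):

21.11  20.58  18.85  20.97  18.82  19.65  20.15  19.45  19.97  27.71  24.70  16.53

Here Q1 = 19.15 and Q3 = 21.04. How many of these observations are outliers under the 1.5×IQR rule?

2

IQR = 1.89; fences at 19.15 − 2.835 = 16.315 and 21.04 + 2.835 = 23.875.
Outside the cutoffs: 24.70, 27.71.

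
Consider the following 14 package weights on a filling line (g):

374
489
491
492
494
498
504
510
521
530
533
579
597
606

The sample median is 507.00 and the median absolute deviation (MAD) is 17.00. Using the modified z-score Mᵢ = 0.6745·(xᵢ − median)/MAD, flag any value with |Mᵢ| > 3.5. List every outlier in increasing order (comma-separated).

374, 597, 606

|Mᵢ| > 3.5 ⇔ |xᵢ − 507.00| > 3.5·17.00/0.6745 = 88.21.
So outliers lie outside [418.79, 595.21].
374: M = -5.28 → outlier.
597: M = 3.57 → outlier.
606: M = 3.93 → outlier.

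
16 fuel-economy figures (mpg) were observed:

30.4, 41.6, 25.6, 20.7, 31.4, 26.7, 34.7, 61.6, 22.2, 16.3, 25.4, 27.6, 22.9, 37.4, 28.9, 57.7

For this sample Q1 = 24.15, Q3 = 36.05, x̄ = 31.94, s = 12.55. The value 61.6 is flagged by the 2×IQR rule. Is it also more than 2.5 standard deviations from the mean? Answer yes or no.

no

z = (61.6 − 31.94) / 12.55 = 2.36.
|z| = 2.36 ≤ 2.5.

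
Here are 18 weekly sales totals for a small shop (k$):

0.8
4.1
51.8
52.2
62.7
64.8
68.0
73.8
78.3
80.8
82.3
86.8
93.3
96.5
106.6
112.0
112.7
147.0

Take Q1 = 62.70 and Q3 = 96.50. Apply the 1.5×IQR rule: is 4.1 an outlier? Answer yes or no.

IQR = Q3 − Q1 = 96.50 − 62.70 = 33.80.
Lower fence = Q1 − 1.5·IQR = 62.70 − 50.70 = 12.00.
Upper fence = Q3 + 1.5·IQR = 96.50 + 50.70 = 147.20.
4.1 lies below the lower fence.

yes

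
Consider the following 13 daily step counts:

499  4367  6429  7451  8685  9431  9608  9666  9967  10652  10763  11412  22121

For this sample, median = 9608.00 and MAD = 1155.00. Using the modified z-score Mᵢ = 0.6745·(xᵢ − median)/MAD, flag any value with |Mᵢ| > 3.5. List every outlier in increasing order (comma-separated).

499, 22121

|Mᵢ| > 3.5 ⇔ |xᵢ − 9608.00| > 3.5·1155.00/0.6745 = 5993.33.
So outliers lie outside [3614.67, 15601.33].
499: M = -5.32 → outlier.
22121: M = 7.31 → outlier.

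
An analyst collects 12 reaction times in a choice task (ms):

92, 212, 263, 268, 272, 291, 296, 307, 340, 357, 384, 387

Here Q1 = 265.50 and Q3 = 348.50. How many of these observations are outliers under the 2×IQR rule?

1

IQR = 83.00; fences at 265.50 − 166.00 = 99.50 and 348.50 + 166.00 = 514.50.
Outside the cutoffs: 92.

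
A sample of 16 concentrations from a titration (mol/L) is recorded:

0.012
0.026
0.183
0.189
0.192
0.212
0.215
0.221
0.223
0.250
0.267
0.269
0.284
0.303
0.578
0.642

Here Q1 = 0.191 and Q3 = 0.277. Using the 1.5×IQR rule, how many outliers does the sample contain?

4

IQR = 0.086; fences at 0.191 − 0.129 = 0.062 and 0.277 + 0.129 = 0.406.
Outside the cutoffs: 0.012, 0.026, 0.578, 0.642.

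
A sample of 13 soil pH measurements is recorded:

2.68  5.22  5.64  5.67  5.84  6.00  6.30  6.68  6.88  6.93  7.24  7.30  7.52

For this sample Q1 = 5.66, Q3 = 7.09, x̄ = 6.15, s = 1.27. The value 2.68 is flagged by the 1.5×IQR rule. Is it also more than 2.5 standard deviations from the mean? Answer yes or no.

z = (2.68 − 6.15) / 1.27 = -2.73.
|z| = 2.73 > 2.5.

yes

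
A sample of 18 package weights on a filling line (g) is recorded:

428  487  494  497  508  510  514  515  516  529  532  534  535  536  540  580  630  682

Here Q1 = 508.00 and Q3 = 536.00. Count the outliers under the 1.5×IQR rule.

IQR = 28.00; fences at 508.00 − 42.00 = 466.00 and 536.00 + 42.00 = 578.00.
Outside the cutoffs: 428, 580, 630, 682.

4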